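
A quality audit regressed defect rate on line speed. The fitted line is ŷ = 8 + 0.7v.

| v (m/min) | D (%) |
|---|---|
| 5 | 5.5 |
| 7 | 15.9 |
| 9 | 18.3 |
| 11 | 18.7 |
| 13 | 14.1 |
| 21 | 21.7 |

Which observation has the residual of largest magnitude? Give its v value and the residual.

v=5: ŷ = 8 + 0.7·5 = 11.5; r = 5.5 − 11.5 = -6
v=7: ŷ = 8 + 0.7·7 = 12.9; r = 15.9 − 12.9 = 3
v=9: ŷ = 8 + 0.7·9 = 14.3; r = 18.3 − 14.3 = 4
v=11: ŷ = 8 + 0.7·11 = 15.7; r = 18.7 − 15.7 = 3
v=13: ŷ = 8 + 0.7·13 = 17.1; r = 14.1 − 17.1 = -3
v=21: ŷ = 8 + 0.7·21 = 22.7; r = 21.7 − 22.7 = -1
Largest |r| is 6 at v = 5, residual -6.

v = 5, r = -6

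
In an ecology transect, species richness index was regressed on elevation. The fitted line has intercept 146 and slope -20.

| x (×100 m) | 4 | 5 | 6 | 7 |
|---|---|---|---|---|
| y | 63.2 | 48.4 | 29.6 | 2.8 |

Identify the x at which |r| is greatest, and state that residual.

x = 6, r = 3.6

x=4: ŷ = 146 − 20·4 = 66; r = 63.2 − 66 = -2.8
x=5: ŷ = 146 − 20·5 = 46; r = 48.4 − 46 = 2.4
x=6: ŷ = 146 − 20·6 = 26; r = 29.6 − 26 = 3.6
x=7: ŷ = 146 − 20·7 = 6; r = 2.8 − 6 = -3.2
Largest |r| is 3.6 at x = 6, residual 3.6.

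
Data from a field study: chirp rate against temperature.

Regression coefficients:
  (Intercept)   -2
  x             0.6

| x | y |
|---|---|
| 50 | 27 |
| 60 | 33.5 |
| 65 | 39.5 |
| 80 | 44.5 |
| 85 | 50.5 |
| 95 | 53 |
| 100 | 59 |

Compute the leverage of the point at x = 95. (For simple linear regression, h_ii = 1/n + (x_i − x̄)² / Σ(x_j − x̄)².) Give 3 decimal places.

x̄ = (50 + 60 + 65 + 80 + 85 + 95 + 100)/7 = 76.4286
Σ(x − x̄)² = 698.469 + 269.898 + 130.612 + 12.7551 + 73.4694 + 344.898 + 555.612 = 2085.71
h = 1/7 + (18.5714)²/2085.71 = 0.142857 + 0.165362 = 0.308

h = 0.308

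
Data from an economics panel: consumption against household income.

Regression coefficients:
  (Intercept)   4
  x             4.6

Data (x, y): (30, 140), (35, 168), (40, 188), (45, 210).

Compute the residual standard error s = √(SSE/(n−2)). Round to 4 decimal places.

s = 2.6458

x=30: ŷ = 4 + 4.6·30 = 142; e = 140 − 142 = -2
x=35: ŷ = 4 + 4.6·35 = 165; e = 168 − 165 = 3
x=40: ŷ = 4 + 4.6·40 = 188; e = 188 − 188 = 0
x=45: ŷ = 4 + 4.6·45 = 211; e = 210 − 211 = -1
SSE = 4 + 9 + 0 + 1 = 14
s = √(14/2) = √7 ≈ 2.6458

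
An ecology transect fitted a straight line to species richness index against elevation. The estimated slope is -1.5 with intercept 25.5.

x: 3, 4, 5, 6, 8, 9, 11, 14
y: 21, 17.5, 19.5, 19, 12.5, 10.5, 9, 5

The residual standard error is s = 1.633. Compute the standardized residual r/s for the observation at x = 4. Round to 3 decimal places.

ŷ = 25.5 − 1.5·4 = 19.5
r = 17.5 − 19.5 = -2
r/s = -2 / 1.633 = -1.225

-1.225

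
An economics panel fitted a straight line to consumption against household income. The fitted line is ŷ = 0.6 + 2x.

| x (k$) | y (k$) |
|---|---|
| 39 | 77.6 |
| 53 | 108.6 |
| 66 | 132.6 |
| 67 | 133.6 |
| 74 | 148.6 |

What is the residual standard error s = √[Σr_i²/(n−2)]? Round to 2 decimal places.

x=39: ŷ = 0.6 + 2·39 = 78.6; r = 77.6 − 78.6 = -1
x=53: ŷ = 0.6 + 2·53 = 106.6; r = 108.6 − 106.6 = 2
x=66: ŷ = 0.6 + 2·66 = 132.6; r = 132.6 − 132.6 = 0
x=67: ŷ = 0.6 + 2·67 = 134.6; r = 133.6 − 134.6 = -1
x=74: ŷ = 0.6 + 2·74 = 148.6; r = 148.6 − 148.6 = 0
SSE = 1 + 4 + 0 + 1 + 0 = 6
s = √(6/3) = √2 ≈ 1.41

s = 1.41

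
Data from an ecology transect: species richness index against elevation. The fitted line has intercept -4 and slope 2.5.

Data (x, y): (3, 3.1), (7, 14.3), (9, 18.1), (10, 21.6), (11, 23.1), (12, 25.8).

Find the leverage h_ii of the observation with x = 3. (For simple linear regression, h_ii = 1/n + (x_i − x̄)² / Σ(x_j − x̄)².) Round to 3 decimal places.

x̄ = (3 + 7 + 9 + 10 + 11 + 12)/6 = 8.66667
Σ(x − x̄)² = 32.1111 + 2.77778 + 0.111111 + 1.77778 + 5.44444 + 11.1111 = 53.3333
h = 1/6 + (-5.66667)²/53.3333 = 0.166667 + 0.602083 = 0.769

h = 0.769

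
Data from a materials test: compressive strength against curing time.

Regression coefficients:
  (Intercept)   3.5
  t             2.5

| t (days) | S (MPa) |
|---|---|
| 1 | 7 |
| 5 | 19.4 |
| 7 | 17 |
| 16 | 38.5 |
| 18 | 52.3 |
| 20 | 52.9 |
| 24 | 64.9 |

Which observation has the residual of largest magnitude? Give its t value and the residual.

t = 16, r = -5

t=1: Ŝ = 3.5 + 2.5·1 = 6; r = 7 − 6 = 1
t=5: Ŝ = 3.5 + 2.5·5 = 16; r = 19.4 − 16 = 3.4
t=7: Ŝ = 3.5 + 2.5·7 = 21; r = 17 − 21 = -4
t=16: Ŝ = 3.5 + 2.5·16 = 43.5; r = 38.5 − 43.5 = -5
t=18: Ŝ = 3.5 + 2.5·18 = 48.5; r = 52.3 − 48.5 = 3.8
t=20: Ŝ = 3.5 + 2.5·20 = 53.5; r = 52.9 − 53.5 = -0.6
t=24: Ŝ = 3.5 + 2.5·24 = 63.5; r = 64.9 − 63.5 = 1.4
Largest |r| is 5 at t = 16, residual -5.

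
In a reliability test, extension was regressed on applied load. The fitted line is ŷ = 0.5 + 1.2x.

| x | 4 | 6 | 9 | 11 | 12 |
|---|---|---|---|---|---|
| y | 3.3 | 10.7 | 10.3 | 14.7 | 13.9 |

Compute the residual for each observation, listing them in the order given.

x=4: ŷ = 0.5 + 1.2·4 = 5.3; e = 3.3 − 5.3 = -2
x=6: ŷ = 0.5 + 1.2·6 = 7.7; e = 10.7 − 7.7 = 3
x=9: ŷ = 0.5 + 1.2·9 = 11.3; e = 10.3 − 11.3 = -1
x=11: ŷ = 0.5 + 1.2·11 = 13.7; e = 14.7 − 13.7 = 1
x=12: ŷ = 0.5 + 1.2·12 = 14.9; e = 13.9 − 14.9 = -1

-2, 3, -1, 1, -1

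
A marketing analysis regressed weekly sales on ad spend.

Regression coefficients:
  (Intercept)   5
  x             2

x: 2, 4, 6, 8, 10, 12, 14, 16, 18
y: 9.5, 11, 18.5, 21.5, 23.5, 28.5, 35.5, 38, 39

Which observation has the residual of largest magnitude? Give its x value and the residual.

x=2: ŷ = 5 + 2·2 = 9; r = 9.5 − 9 = 0.5
x=4: ŷ = 5 + 2·4 = 13; r = 11 − 13 = -2
x=6: ŷ = 5 + 2·6 = 17; r = 18.5 − 17 = 1.5
x=8: ŷ = 5 + 2·8 = 21; r = 21.5 − 21 = 0.5
x=10: ŷ = 5 + 2·10 = 25; r = 23.5 − 25 = -1.5
x=12: ŷ = 5 + 2·12 = 29; r = 28.5 − 29 = -0.5
x=14: ŷ = 5 + 2·14 = 33; r = 35.5 − 33 = 2.5
x=16: ŷ = 5 + 2·16 = 37; r = 38 − 37 = 1
x=18: ŷ = 5 + 2·18 = 41; r = 39 − 41 = -2
Largest |r| is 2.5 at x = 14, residual 2.5.

x = 14, r = 2.5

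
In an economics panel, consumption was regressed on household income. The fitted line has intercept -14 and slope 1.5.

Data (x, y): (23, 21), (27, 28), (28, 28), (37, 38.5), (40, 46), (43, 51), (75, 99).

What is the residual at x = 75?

e = 0.5

ŷ = -14 + 1.5·75 = 98.5
e = 99 − 98.5 = 0.5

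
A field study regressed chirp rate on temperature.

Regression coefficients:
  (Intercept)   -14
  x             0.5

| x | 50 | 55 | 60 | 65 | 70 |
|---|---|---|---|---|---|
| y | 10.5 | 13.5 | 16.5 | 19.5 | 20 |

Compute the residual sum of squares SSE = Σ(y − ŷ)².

x=50: ŷ = -14 + 0.5·50 = 11; e = 10.5 − 11 = -0.5
x=55: ŷ = -14 + 0.5·55 = 13.5; e = 13.5 − 13.5 = 0
x=60: ŷ = -14 + 0.5·60 = 16; e = 16.5 − 16 = 0.5
x=65: ŷ = -14 + 0.5·65 = 18.5; e = 19.5 − 18.5 = 1
x=70: ŷ = -14 + 0.5·70 = 21; e = 20 − 21 = -1
SSE = 0.25 + 0 + 0.25 + 1 + 1 = 2.5

SSE = 2.5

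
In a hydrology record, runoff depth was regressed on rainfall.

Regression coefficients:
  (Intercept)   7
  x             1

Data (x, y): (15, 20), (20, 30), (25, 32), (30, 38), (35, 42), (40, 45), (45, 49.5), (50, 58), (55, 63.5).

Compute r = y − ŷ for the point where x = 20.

r = 3

ŷ = 7 + 20 = 27
r = 30 − 27 = 3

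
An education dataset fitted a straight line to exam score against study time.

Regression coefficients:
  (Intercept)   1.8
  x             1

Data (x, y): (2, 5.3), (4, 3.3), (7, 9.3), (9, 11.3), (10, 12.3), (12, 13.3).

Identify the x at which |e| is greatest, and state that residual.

x = 4, e = -2.5

x=2: ŷ = 1.8 + 2 = 3.8; e = 5.3 − 3.8 = 1.5
x=4: ŷ = 1.8 + 4 = 5.8; e = 3.3 − 5.8 = -2.5
x=7: ŷ = 1.8 + 7 = 8.8; e = 9.3 − 8.8 = 0.5
x=9: ŷ = 1.8 + 9 = 10.8; e = 11.3 − 10.8 = 0.5
x=10: ŷ = 1.8 + 10 = 11.8; e = 12.3 − 11.8 = 0.5
x=12: ŷ = 1.8 + 12 = 13.8; e = 13.3 − 13.8 = -0.5
Largest |e| is 2.5 at x = 4, residual -2.5.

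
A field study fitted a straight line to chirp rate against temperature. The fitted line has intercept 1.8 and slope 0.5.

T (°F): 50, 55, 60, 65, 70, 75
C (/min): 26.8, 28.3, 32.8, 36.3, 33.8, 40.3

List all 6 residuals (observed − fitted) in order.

T=50: Ĉ = 1.8 + 0.5·50 = 26.8; r = 26.8 − 26.8 = 0
T=55: Ĉ = 1.8 + 0.5·55 = 29.3; r = 28.3 − 29.3 = -1
T=60: Ĉ = 1.8 + 0.5·60 = 31.8; r = 32.8 − 31.8 = 1
T=65: Ĉ = 1.8 + 0.5·65 = 34.3; r = 36.3 − 34.3 = 2
T=70: Ĉ = 1.8 + 0.5·70 = 36.8; r = 33.8 − 36.8 = -3
T=75: Ĉ = 1.8 + 0.5·75 = 39.3; r = 40.3 − 39.3 = 1

0, -1, 1, 2, -3, 1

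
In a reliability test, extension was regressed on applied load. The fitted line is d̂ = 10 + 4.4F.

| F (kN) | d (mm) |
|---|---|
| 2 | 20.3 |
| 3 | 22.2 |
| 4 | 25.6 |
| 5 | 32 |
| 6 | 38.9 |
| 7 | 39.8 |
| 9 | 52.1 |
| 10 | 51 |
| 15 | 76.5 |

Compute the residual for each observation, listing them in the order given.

1.5, -1, -2, 0, 2.5, -1, 2.5, -3, 0.5

F=2: d̂ = 10 + 4.4·2 = 18.8; r = 20.3 − 18.8 = 1.5
F=3: d̂ = 10 + 4.4·3 = 23.2; r = 22.2 − 23.2 = -1
F=4: d̂ = 10 + 4.4·4 = 27.6; r = 25.6 − 27.6 = -2
F=5: d̂ = 10 + 4.4·5 = 32; r = 32 − 32 = 0
F=6: d̂ = 10 + 4.4·6 = 36.4; r = 38.9 − 36.4 = 2.5
F=7: d̂ = 10 + 4.4·7 = 40.8; r = 39.8 − 40.8 = -1
F=9: d̂ = 10 + 4.4·9 = 49.6; r = 52.1 − 49.6 = 2.5
F=10: d̂ = 10 + 4.4·10 = 54; r = 51 − 54 = -3
F=15: d̂ = 10 + 4.4·15 = 76; r = 76.5 − 76 = 0.5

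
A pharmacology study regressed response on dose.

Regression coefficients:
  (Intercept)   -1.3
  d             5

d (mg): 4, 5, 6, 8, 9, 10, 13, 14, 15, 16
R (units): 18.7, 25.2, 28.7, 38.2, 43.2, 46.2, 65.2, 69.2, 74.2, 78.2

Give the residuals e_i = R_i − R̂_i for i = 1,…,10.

d=4: R̂ = -1.3 + 5·4 = 18.7; e = 18.7 − 18.7 = 0
d=5: R̂ = -1.3 + 5·5 = 23.7; e = 25.2 − 23.7 = 1.5
d=6: R̂ = -1.3 + 5·6 = 28.7; e = 28.7 − 28.7 = 0
d=8: R̂ = -1.3 + 5·8 = 38.7; e = 38.2 − 38.7 = -0.5
d=9: R̂ = -1.3 + 5·9 = 43.7; e = 43.2 − 43.7 = -0.5
d=10: R̂ = -1.3 + 5·10 = 48.7; e = 46.2 − 48.7 = -2.5
d=13: R̂ = -1.3 + 5·13 = 63.7; e = 65.2 − 63.7 = 1.5
d=14: R̂ = -1.3 + 5·14 = 68.7; e = 69.2 − 68.7 = 0.5
d=15: R̂ = -1.3 + 5·15 = 73.7; e = 74.2 − 73.7 = 0.5
d=16: R̂ = -1.3 + 5·16 = 78.7; e = 78.2 − 78.7 = -0.5

0, 1.5, 0, -0.5, -0.5, -2.5, 1.5, 0.5, 0.5, -0.5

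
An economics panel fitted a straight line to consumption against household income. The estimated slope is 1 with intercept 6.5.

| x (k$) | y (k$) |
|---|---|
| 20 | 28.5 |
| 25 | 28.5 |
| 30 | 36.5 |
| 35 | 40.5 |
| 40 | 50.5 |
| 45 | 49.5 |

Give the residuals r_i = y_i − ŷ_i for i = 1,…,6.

x=20: ŷ = 6.5 + 20 = 26.5; r = 28.5 − 26.5 = 2
x=25: ŷ = 6.5 + 25 = 31.5; r = 28.5 − 31.5 = -3
x=30: ŷ = 6.5 + 30 = 36.5; r = 36.5 − 36.5 = 0
x=35: ŷ = 6.5 + 35 = 41.5; r = 40.5 − 41.5 = -1
x=40: ŷ = 6.5 + 40 = 46.5; r = 50.5 − 46.5 = 4
x=45: ŷ = 6.5 + 45 = 51.5; r = 49.5 − 51.5 = -2

2, -3, 0, -1, 4, -2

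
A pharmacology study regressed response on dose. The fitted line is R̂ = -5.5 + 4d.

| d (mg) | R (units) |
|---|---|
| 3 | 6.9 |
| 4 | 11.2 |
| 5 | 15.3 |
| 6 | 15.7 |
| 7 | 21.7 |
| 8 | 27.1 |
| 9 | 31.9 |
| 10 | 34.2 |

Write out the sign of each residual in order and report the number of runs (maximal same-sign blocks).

d=3: R̂ = -5.5 + 4·3 = 6.5; e = 6.9 − 6.5 = 0.4
d=4: R̂ = -5.5 + 4·4 = 10.5; e = 11.2 − 10.5 = 0.7
d=5: R̂ = -5.5 + 4·5 = 14.5; e = 15.3 − 14.5 = 0.8
d=6: R̂ = -5.5 + 4·6 = 18.5; e = 15.7 − 18.5 = -2.8
d=7: R̂ = -5.5 + 4·7 = 22.5; e = 21.7 − 22.5 = -0.8
d=8: R̂ = -5.5 + 4·8 = 26.5; e = 27.1 − 26.5 = 0.6
d=9: R̂ = -5.5 + 4·9 = 30.5; e = 31.9 − 30.5 = 1.4
d=10: R̂ = -5.5 + 4·10 = 34.5; e = 34.2 − 34.5 = -0.3
Signs: + + + − − + + −
Runs: +×3, −×2, +×2, −×1 → 4

4 runs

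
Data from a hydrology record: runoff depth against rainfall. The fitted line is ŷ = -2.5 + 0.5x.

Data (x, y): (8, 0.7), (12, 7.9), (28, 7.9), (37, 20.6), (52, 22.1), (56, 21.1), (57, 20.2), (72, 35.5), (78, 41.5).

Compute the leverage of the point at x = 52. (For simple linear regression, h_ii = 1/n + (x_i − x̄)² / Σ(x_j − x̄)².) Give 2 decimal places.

h = 0.12

x̄ = (8 + 12 + 28 + 37 + 52 + 56 + 57 + 72 + 78)/9 = 44.4444
Σ(x − x̄)² = 1328.2 + 1052.64 + 270.42 + 55.4198 + 57.0864 + 133.531 + 157.642 + 759.309 + 1125.98 = 4940.22
h = 1/9 + (7.55556)²/4940.22 = 0.111111 + 0.0115554 = 0.12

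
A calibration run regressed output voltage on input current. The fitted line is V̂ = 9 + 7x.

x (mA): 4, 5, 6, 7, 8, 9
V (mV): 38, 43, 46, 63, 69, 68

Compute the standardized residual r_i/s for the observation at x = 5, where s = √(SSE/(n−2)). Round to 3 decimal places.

x=4: V̂ = 9 + 7·4 = 37; r = 38 − 37 = 1
x=5: V̂ = 9 + 7·5 = 44; r = 43 − 44 = -1
x=6: V̂ = 9 + 7·6 = 51; r = 46 − 51 = -5
x=7: V̂ = 9 + 7·7 = 58; r = 63 − 58 = 5
x=8: V̂ = 9 + 7·8 = 65; r = 69 − 65 = 4
x=9: V̂ = 9 + 7·9 = 72; r = 68 − 72 = -4
SSE = 1 + 1 + 25 + 25 + 16 + 16 = 84
s = √(84/4) = 4.58258
r/s = -1 / 4.58258 = -0.218

-0.218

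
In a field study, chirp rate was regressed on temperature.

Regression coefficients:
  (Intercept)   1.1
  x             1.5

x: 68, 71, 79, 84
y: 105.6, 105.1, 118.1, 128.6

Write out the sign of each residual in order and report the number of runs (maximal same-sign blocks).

3 runs

x=68: ŷ = 1.1 + 1.5·68 = 103.1; r = 105.6 − 103.1 = 2.5
x=71: ŷ = 1.1 + 1.5·71 = 107.6; r = 105.1 − 107.6 = -2.5
x=79: ŷ = 1.1 + 1.5·79 = 119.6; r = 118.1 − 119.6 = -1.5
x=84: ŷ = 1.1 + 1.5·84 = 127.1; r = 128.6 − 127.1 = 1.5
Signs: + − − +
Runs: +×1, −×2, +×1 → 3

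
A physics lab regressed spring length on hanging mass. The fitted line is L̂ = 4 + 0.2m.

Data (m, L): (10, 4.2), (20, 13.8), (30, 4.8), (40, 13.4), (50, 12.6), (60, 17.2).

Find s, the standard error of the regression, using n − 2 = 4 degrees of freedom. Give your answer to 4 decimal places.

m=10: L̂ = 4 + 0.2·10 = 6; e = 4.2 − 6 = -1.8
m=20: L̂ = 4 + 0.2·20 = 8; e = 13.8 − 8 = 5.8
m=30: L̂ = 4 + 0.2·30 = 10; e = 4.8 − 10 = -5.2
m=40: L̂ = 4 + 0.2·40 = 12; e = 13.4 − 12 = 1.4
m=50: L̂ = 4 + 0.2·50 = 14; e = 12.6 − 14 = -1.4
m=60: L̂ = 4 + 0.2·60 = 16; e = 17.2 − 16 = 1.2
SSE = 3.24 + 33.64 + 27.04 + 1.96 + 1.96 + 1.44 = 69.28
s = √(69.28/4) = √17.32 ≈ 4.1617

s = 4.1617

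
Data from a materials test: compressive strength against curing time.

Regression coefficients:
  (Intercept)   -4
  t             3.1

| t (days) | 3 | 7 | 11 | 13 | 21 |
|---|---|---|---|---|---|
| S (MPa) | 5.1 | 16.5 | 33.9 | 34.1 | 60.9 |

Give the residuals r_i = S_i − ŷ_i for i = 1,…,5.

-0.2, -1.2, 3.8, -2.2, -0.2

t=3: ŷ = -4 + 3.1·3 = 5.3; r = 5.1 − 5.3 = -0.2
t=7: ŷ = -4 + 3.1·7 = 17.7; r = 16.5 − 17.7 = -1.2
t=11: ŷ = -4 + 3.1·11 = 30.1; r = 33.9 − 30.1 = 3.8
t=13: ŷ = -4 + 3.1·13 = 36.3; r = 34.1 − 36.3 = -2.2
t=21: ŷ = -4 + 3.1·21 = 61.1; r = 60.9 − 61.1 = -0.2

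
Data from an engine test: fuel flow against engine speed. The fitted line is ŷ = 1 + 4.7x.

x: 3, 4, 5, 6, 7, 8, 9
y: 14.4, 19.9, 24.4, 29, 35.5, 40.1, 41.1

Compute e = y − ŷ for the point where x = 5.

ŷ = 1 + 4.7·5 = 24.5
e = 24.4 − 24.5 = -0.1

e = -0.1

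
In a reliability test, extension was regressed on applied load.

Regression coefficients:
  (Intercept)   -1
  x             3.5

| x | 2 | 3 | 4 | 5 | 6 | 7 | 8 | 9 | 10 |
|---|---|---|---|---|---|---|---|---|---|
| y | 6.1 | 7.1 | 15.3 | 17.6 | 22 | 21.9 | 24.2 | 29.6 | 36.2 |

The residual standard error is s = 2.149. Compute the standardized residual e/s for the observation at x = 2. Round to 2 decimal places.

0.05

ŷ = -1 + 3.5·2 = 6
e = 6.1 − 6 = 0.1
e/s = 0.1 / 2.149 = 0.05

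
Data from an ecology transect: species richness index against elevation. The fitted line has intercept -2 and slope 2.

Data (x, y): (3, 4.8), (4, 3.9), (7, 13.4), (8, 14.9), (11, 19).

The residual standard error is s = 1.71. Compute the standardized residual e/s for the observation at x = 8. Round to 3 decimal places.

0.526

ŷ = -2 + 2·8 = 14
e = 14.9 − 14 = 0.9
e/s = 0.9 / 1.71 = 0.526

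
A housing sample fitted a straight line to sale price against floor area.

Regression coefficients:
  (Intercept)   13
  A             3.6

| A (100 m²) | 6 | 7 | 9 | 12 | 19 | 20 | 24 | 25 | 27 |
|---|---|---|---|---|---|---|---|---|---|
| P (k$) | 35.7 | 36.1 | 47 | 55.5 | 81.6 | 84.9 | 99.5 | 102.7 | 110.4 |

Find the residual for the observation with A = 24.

ŷ = 13 + 3.6·24 = 99.4
r = 99.5 − 99.4 = 0.1

r = 0.1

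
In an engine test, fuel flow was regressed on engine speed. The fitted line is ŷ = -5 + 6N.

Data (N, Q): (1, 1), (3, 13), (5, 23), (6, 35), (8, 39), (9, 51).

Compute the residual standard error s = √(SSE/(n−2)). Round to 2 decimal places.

N=1: ŷ = -5 + 6·1 = 1; r = 1 − 1 = 0
N=3: ŷ = -5 + 6·3 = 13; r = 13 − 13 = 0
N=5: ŷ = -5 + 6·5 = 25; r = 23 − 25 = -2
N=6: ŷ = -5 + 6·6 = 31; r = 35 − 31 = 4
N=8: ŷ = -5 + 6·8 = 43; r = 39 − 43 = -4
N=9: ŷ = -5 + 6·9 = 49; r = 51 − 49 = 2
SSE = 0 + 0 + 4 + 16 + 16 + 4 = 40
s = √(40/4) = √10 ≈ 3.16

s = 3.16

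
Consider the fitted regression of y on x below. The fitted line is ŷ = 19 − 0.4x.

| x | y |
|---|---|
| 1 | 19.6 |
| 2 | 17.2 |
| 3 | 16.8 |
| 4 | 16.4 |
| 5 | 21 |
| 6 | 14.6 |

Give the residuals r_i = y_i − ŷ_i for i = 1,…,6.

x=1: ŷ = 19 − 0.4·1 = 18.6; r = 19.6 − 18.6 = 1
x=2: ŷ = 19 − 0.4·2 = 18.2; r = 17.2 − 18.2 = -1
x=3: ŷ = 19 − 0.4·3 = 17.8; r = 16.8 − 17.8 = -1
x=4: ŷ = 19 − 0.4·4 = 17.4; r = 16.4 − 17.4 = -1
x=5: ŷ = 19 − 0.4·5 = 17; r = 21 − 17 = 4
x=6: ŷ = 19 − 0.4·6 = 16.6; r = 14.6 − 16.6 = -2

1, -1, -1, -1, 4, -2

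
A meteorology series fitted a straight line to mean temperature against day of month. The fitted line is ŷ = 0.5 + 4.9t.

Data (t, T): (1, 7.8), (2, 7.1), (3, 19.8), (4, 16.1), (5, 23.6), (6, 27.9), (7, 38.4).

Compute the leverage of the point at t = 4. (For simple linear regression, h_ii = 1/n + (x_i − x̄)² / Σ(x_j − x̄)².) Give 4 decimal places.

h = 0.1429

t̄ = (1 + 2 + 3 + 4 + 5 + 6 + 7)/7 = 4
Σ(t − t̄)² = 9 + 4 + 1 + 0 + 1 + 4 + 9 = 28
h = 1/7 + (0)²/28 = 0.142857 + 0 = 0.1429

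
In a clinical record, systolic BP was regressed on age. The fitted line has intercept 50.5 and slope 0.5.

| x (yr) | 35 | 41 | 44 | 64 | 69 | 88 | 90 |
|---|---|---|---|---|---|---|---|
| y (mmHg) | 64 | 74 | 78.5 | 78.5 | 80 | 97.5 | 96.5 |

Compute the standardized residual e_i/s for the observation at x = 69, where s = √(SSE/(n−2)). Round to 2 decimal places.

x=35: ŷ = 50.5 + 0.5·35 = 68; e = 64 − 68 = -4
x=41: ŷ = 50.5 + 0.5·41 = 71; e = 74 − 71 = 3
x=44: ŷ = 50.5 + 0.5·44 = 72.5; e = 78.5 − 72.5 = 6
x=64: ŷ = 50.5 + 0.5·64 = 82.5; e = 78.5 − 82.5 = -4
x=69: ŷ = 50.5 + 0.5·69 = 85; e = 80 − 85 = -5
x=88: ŷ = 50.5 + 0.5·88 = 94.5; e = 97.5 − 94.5 = 3
x=90: ŷ = 50.5 + 0.5·90 = 95.5; e = 96.5 − 95.5 = 1
SSE = 16 + 9 + 36 + 16 + 25 + 9 + 1 = 112
s = √(112/5) = 4.73286
e/s = -5 / 4.73286 = -1.06

-1.06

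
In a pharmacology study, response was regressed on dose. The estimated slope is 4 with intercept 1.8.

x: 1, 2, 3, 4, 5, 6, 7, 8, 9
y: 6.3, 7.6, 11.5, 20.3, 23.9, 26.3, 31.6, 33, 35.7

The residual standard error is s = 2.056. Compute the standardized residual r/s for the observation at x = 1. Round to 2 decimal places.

0.24

ŷ = 1.8 + 4·1 = 5.8
r = 6.3 − 5.8 = 0.5
r/s = 0.5 / 2.056 = 0.24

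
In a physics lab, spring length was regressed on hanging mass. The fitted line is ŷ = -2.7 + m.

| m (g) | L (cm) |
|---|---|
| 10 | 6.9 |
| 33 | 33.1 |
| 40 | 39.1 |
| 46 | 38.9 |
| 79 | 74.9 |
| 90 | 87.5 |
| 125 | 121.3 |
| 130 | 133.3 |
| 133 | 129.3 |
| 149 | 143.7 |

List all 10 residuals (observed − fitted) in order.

-0.4, 2.8, 1.8, -4.4, -1.4, 0.2, -1, 6, -1, -2.6

m=10: ŷ = -2.7 + 10 = 7.3; r = 6.9 − 7.3 = -0.4
m=33: ŷ = -2.7 + 33 = 30.3; r = 33.1 − 30.3 = 2.8
m=40: ŷ = -2.7 + 40 = 37.3; r = 39.1 − 37.3 = 1.8
m=46: ŷ = -2.7 + 46 = 43.3; r = 38.9 − 43.3 = -4.4
m=79: ŷ = -2.7 + 79 = 76.3; r = 74.9 − 76.3 = -1.4
m=90: ŷ = -2.7 + 90 = 87.3; r = 87.5 − 87.3 = 0.2
m=125: ŷ = -2.7 + 125 = 122.3; r = 121.3 − 122.3 = -1
m=130: ŷ = -2.7 + 130 = 127.3; r = 133.3 − 127.3 = 6
m=133: ŷ = -2.7 + 133 = 130.3; r = 129.3 − 130.3 = -1
m=149: ŷ = -2.7 + 149 = 146.3; r = 143.7 − 146.3 = -2.6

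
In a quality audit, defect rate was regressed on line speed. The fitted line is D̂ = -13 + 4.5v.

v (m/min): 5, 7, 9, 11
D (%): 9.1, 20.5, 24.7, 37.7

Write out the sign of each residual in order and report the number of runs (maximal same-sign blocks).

v=5: D̂ = -13 + 4.5·5 = 9.5; e = 9.1 − 9.5 = -0.4
v=7: D̂ = -13 + 4.5·7 = 18.5; e = 20.5 − 18.5 = 2
v=9: D̂ = -13 + 4.5·9 = 27.5; e = 24.7 − 27.5 = -2.8
v=11: D̂ = -13 + 4.5·11 = 36.5; e = 37.7 − 36.5 = 1.2
Signs: − + − +
Runs: −×1, +×1, −×1, +×1 → 4

4 runs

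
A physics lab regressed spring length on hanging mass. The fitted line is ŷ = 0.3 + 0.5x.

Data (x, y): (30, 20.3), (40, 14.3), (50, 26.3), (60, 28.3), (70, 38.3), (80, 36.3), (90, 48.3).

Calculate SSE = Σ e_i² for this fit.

x=30: ŷ = 0.3 + 0.5·30 = 15.3; e = 20.3 − 15.3 = 5
x=40: ŷ = 0.3 + 0.5·40 = 20.3; e = 14.3 − 20.3 = -6
x=50: ŷ = 0.3 + 0.5·50 = 25.3; e = 26.3 − 25.3 = 1
x=60: ŷ = 0.3 + 0.5·60 = 30.3; e = 28.3 − 30.3 = -2
x=70: ŷ = 0.3 + 0.5·70 = 35.3; e = 38.3 − 35.3 = 3
x=80: ŷ = 0.3 + 0.5·80 = 40.3; e = 36.3 − 40.3 = -4
x=90: ŷ = 0.3 + 0.5·90 = 45.3; e = 48.3 − 45.3 = 3
SSE = 25 + 36 + 1 + 4 + 9 + 16 + 9 = 100

SSE = 100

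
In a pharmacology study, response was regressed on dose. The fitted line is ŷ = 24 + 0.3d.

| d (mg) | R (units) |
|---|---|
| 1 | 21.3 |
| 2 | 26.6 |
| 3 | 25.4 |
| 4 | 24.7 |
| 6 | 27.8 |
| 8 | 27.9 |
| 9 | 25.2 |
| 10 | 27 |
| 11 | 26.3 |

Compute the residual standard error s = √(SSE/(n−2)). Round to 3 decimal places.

d=1: ŷ = 24 + 0.3·1 = 24.3; e = 21.3 − 24.3 = -3
d=2: ŷ = 24 + 0.3·2 = 24.6; e = 26.6 − 24.6 = 2
d=3: ŷ = 24 + 0.3·3 = 24.9; e = 25.4 − 24.9 = 0.5
d=4: ŷ = 24 + 0.3·4 = 25.2; e = 24.7 − 25.2 = -0.5
d=6: ŷ = 24 + 0.3·6 = 25.8; e = 27.8 − 25.8 = 2
d=8: ŷ = 24 + 0.3·8 = 26.4; e = 27.9 − 26.4 = 1.5
d=9: ŷ = 24 + 0.3·9 = 26.7; e = 25.2 − 26.7 = -1.5
d=10: ŷ = 24 + 0.3·10 = 27; e = 27 − 27 = 0
d=11: ŷ = 24 + 0.3·11 = 27.3; e = 26.3 − 27.3 = -1
SSE = 9 + 4 + 0.25 + 0.25 + 4 + 2.25 + 2.25 + 0 + 1 = 23
s = √(23/7) = √3.28571 ≈ 1.813

s = 1.813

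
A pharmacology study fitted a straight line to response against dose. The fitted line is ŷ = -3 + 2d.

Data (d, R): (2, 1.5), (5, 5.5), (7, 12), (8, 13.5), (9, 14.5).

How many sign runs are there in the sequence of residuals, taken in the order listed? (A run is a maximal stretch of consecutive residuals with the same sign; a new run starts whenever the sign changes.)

d=2: ŷ = -3 + 2·2 = 1; e = 1.5 − 1 = 0.5
d=5: ŷ = -3 + 2·5 = 7; e = 5.5 − 7 = -1.5
d=7: ŷ = -3 + 2·7 = 11; e = 12 − 11 = 1
d=8: ŷ = -3 + 2·8 = 13; e = 13.5 − 13 = 0.5
d=9: ŷ = -3 + 2·9 = 15; e = 14.5 − 15 = -0.5
Signs: + − + + −
Runs: +×1, −×1, +×2, −×1 → 4

4 runs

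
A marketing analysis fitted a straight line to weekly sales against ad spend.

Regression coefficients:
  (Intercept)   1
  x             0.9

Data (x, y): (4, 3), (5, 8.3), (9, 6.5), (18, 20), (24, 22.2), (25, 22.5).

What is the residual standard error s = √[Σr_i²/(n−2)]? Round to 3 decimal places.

s = 2.557

x=4: ŷ = 1 + 0.9·4 = 4.6; r = 3 − 4.6 = -1.6
x=5: ŷ = 1 + 0.9·5 = 5.5; r = 8.3 − 5.5 = 2.8
x=9: ŷ = 1 + 0.9·9 = 9.1; r = 6.5 − 9.1 = -2.6
x=18: ŷ = 1 + 0.9·18 = 17.2; r = 20 − 17.2 = 2.8
x=24: ŷ = 1 + 0.9·24 = 22.6; r = 22.2 − 22.6 = -0.4
x=25: ŷ = 1 + 0.9·25 = 23.5; r = 22.5 − 23.5 = -1
SSE = 2.56 + 7.84 + 6.76 + 7.84 + 0.16 + 1 = 26.16
s = √(26.16/4) = √6.54 ≈ 2.557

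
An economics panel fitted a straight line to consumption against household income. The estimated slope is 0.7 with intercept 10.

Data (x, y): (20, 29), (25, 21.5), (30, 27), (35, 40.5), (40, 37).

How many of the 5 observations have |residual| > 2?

x=20: ŷ = 10 + 0.7·20 = 24; r = 29 − 24 = 5
x=25: ŷ = 10 + 0.7·25 = 27.5; r = 21.5 − 27.5 = -6
x=30: ŷ = 10 + 0.7·30 = 31; r = 27 − 31 = -4
x=35: ŷ = 10 + 0.7·35 = 34.5; r = 40.5 − 34.5 = 6
x=40: ŷ = 10 + 0.7·40 = 38; r = 37 − 38 = -1
|r| > 2: x=20 (|r|=5), x=25 (|r|=6), x=30 (|r|=4), x=35 (|r|=6) → 4

4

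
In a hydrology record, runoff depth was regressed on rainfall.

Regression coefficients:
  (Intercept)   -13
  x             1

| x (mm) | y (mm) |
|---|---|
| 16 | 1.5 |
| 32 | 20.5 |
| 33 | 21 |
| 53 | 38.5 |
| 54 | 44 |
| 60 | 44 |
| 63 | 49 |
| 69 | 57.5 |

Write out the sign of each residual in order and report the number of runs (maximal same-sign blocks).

6 runs

x=16: ŷ = -13 + 16 = 3; e = 1.5 − 3 = -1.5
x=32: ŷ = -13 + 32 = 19; e = 20.5 − 19 = 1.5
x=33: ŷ = -13 + 33 = 20; e = 21 − 20 = 1
x=53: ŷ = -13 + 53 = 40; e = 38.5 − 40 = -1.5
x=54: ŷ = -13 + 54 = 41; e = 44 − 41 = 3
x=60: ŷ = -13 + 60 = 47; e = 44 − 47 = -3
x=63: ŷ = -13 + 63 = 50; e = 49 − 50 = -1
x=69: ŷ = -13 + 69 = 56; e = 57.5 − 56 = 1.5
Signs: − + + − + − − +
Runs: −×1, +×2, −×1, +×1, −×2, +×1 → 6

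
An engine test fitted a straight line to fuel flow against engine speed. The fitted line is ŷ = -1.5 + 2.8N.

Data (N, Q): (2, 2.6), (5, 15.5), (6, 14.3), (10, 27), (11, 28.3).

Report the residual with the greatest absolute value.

N=2: ŷ = -1.5 + 2.8·2 = 4.1; e = 2.6 − 4.1 = -1.5
N=5: ŷ = -1.5 + 2.8·5 = 12.5; e = 15.5 − 12.5 = 3
N=6: ŷ = -1.5 + 2.8·6 = 15.3; e = 14.3 − 15.3 = -1
N=10: ŷ = -1.5 + 2.8·10 = 26.5; e = 27 − 26.5 = 0.5
N=11: ŷ = -1.5 + 2.8·11 = 29.3; e = 28.3 − 29.3 = -1
Largest |e| is 3 at N = 5, residual 3.

e = 3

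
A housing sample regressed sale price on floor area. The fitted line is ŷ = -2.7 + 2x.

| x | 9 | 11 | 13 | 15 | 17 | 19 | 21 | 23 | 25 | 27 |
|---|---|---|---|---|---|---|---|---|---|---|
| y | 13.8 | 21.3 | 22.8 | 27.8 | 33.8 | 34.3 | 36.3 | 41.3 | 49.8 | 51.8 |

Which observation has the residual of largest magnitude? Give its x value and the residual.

x = 21, e = -3

x=9: ŷ = -2.7 + 2·9 = 15.3; e = 13.8 − 15.3 = -1.5
x=11: ŷ = -2.7 + 2·11 = 19.3; e = 21.3 − 19.3 = 2
x=13: ŷ = -2.7 + 2·13 = 23.3; e = 22.8 − 23.3 = -0.5
x=15: ŷ = -2.7 + 2·15 = 27.3; e = 27.8 − 27.3 = 0.5
x=17: ŷ = -2.7 + 2·17 = 31.3; e = 33.8 − 31.3 = 2.5
x=19: ŷ = -2.7 + 2·19 = 35.3; e = 34.3 − 35.3 = -1
x=21: ŷ = -2.7 + 2·21 = 39.3; e = 36.3 − 39.3 = -3
x=23: ŷ = -2.7 + 2·23 = 43.3; e = 41.3 − 43.3 = -2
x=25: ŷ = -2.7 + 2·25 = 47.3; e = 49.8 − 47.3 = 2.5
x=27: ŷ = -2.7 + 2·27 = 51.3; e = 51.8 − 51.3 = 0.5
Largest |e| is 3 at x = 21, residual -3.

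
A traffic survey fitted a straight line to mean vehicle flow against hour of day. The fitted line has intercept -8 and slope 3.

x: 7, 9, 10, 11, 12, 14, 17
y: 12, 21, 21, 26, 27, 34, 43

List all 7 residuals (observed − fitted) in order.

-1, 2, -1, 1, -1, 0, 0

x=7: ŷ = -8 + 3·7 = 13; r = 12 − 13 = -1
x=9: ŷ = -8 + 3·9 = 19; r = 21 − 19 = 2
x=10: ŷ = -8 + 3·10 = 22; r = 21 − 22 = -1
x=11: ŷ = -8 + 3·11 = 25; r = 26 − 25 = 1
x=12: ŷ = -8 + 3·12 = 28; r = 27 − 28 = -1
x=14: ŷ = -8 + 3·14 = 34; r = 34 − 34 = 0
x=17: ŷ = -8 + 3·17 = 43; r = 43 − 43 = 0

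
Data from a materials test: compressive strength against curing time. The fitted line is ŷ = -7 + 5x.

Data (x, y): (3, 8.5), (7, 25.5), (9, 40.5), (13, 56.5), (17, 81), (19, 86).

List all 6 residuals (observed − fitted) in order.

x=3: ŷ = -7 + 5·3 = 8; e = 8.5 − 8 = 0.5
x=7: ŷ = -7 + 5·7 = 28; e = 25.5 − 28 = -2.5
x=9: ŷ = -7 + 5·9 = 38; e = 40.5 − 38 = 2.5
x=13: ŷ = -7 + 5·13 = 58; e = 56.5 − 58 = -1.5
x=17: ŷ = -7 + 5·17 = 78; e = 81 − 78 = 3
x=19: ŷ = -7 + 5·19 = 88; e = 86 − 88 = -2

0.5, -2.5, 2.5, -1.5, 3, -2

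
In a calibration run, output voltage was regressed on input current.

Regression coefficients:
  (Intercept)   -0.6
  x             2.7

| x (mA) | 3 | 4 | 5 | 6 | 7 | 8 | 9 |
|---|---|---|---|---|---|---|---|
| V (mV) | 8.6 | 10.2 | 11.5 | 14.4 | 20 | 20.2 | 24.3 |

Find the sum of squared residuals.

x=3: V̂ = -0.6 + 2.7·3 = 7.5; r = 8.6 − 7.5 = 1.1
x=4: V̂ = -0.6 + 2.7·4 = 10.2; r = 10.2 − 10.2 = 0
x=5: V̂ = -0.6 + 2.7·5 = 12.9; r = 11.5 − 12.9 = -1.4
x=6: V̂ = -0.6 + 2.7·6 = 15.6; r = 14.4 − 15.6 = -1.2
x=7: V̂ = -0.6 + 2.7·7 = 18.3; r = 20 − 18.3 = 1.7
x=8: V̂ = -0.6 + 2.7·8 = 21; r = 20.2 − 21 = -0.8
x=9: V̂ = -0.6 + 2.7·9 = 23.7; r = 24.3 − 23.7 = 0.6
SSE = 1.21 + 0 + 1.96 + 1.44 + 2.89 + 0.64 + 0.36 = 8.5

SSE = 8.5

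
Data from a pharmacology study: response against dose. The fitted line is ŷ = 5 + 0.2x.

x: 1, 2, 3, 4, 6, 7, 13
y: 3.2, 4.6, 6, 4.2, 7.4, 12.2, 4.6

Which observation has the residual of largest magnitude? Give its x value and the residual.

x = 7, e = 5.8

x=1: ŷ = 5 + 0.2·1 = 5.2; e = 3.2 − 5.2 = -2
x=2: ŷ = 5 + 0.2·2 = 5.4; e = 4.6 − 5.4 = -0.8
x=3: ŷ = 5 + 0.2·3 = 5.6; e = 6 − 5.6 = 0.4
x=4: ŷ = 5 + 0.2·4 = 5.8; e = 4.2 − 5.8 = -1.6
x=6: ŷ = 5 + 0.2·6 = 6.2; e = 7.4 − 6.2 = 1.2
x=7: ŷ = 5 + 0.2·7 = 6.4; e = 12.2 − 6.4 = 5.8
x=13: ŷ = 5 + 0.2·13 = 7.6; e = 4.6 − 7.6 = -3
Largest |e| is 5.8 at x = 7, residual 5.8.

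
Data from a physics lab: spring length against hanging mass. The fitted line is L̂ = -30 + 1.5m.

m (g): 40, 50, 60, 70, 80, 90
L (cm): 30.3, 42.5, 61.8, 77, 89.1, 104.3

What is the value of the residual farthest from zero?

r = -2.5

m=40: L̂ = -30 + 1.5·40 = 30; r = 30.3 − 30 = 0.3
m=50: L̂ = -30 + 1.5·50 = 45; r = 42.5 − 45 = -2.5
m=60: L̂ = -30 + 1.5·60 = 60; r = 61.8 − 60 = 1.8
m=70: L̂ = -30 + 1.5·70 = 75; r = 77 − 75 = 2
m=80: L̂ = -30 + 1.5·80 = 90; r = 89.1 − 90 = -0.9
m=90: L̂ = -30 + 1.5·90 = 105; r = 104.3 − 105 = -0.7
Largest |r| is 2.5 at m = 50, residual -2.5.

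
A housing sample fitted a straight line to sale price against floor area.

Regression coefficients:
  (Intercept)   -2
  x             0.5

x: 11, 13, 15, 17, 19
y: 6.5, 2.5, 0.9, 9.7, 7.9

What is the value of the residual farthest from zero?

x=11: ŷ = -2 + 0.5·11 = 3.5; e = 6.5 − 3.5 = 3
x=13: ŷ = -2 + 0.5·13 = 4.5; e = 2.5 − 4.5 = -2
x=15: ŷ = -2 + 0.5·15 = 5.5; e = 0.9 − 5.5 = -4.6
x=17: ŷ = -2 + 0.5·17 = 6.5; e = 9.7 − 6.5 = 3.2
x=19: ŷ = -2 + 0.5·19 = 7.5; e = 7.9 − 7.5 = 0.4
Largest |e| is 4.6 at x = 15, residual -4.6.

e = -4.6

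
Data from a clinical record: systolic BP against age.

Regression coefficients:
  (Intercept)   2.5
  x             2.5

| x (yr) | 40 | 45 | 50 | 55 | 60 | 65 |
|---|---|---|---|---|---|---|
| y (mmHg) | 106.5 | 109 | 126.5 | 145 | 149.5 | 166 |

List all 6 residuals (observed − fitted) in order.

x=40: ŷ = 2.5 + 2.5·40 = 102.5; r = 106.5 − 102.5 = 4
x=45: ŷ = 2.5 + 2.5·45 = 115; r = 109 − 115 = -6
x=50: ŷ = 2.5 + 2.5·50 = 127.5; r = 126.5 − 127.5 = -1
x=55: ŷ = 2.5 + 2.5·55 = 140; r = 145 − 140 = 5
x=60: ŷ = 2.5 + 2.5·60 = 152.5; r = 149.5 − 152.5 = -3
x=65: ŷ = 2.5 + 2.5·65 = 165; r = 166 − 165 = 1

4, -6, -1, 5, -3, 1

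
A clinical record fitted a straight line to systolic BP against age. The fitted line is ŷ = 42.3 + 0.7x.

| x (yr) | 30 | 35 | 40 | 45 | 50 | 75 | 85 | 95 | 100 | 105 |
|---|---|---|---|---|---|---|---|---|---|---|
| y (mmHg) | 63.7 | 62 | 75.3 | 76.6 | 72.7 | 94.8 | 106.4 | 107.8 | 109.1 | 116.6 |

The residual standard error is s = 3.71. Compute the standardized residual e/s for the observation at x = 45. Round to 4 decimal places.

0.7547

ŷ = 42.3 + 0.7·45 = 73.8
e = 76.6 − 73.8 = 2.8
e/s = 2.8 / 3.71 = 0.7547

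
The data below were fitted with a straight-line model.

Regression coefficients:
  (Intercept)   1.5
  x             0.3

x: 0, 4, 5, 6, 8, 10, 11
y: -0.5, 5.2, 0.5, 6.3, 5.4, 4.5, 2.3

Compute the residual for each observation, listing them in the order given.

-2, 2.5, -2.5, 3, 1.5, 0, -2.5

x=0: ŷ = 1.5 + 0.3·0 = 1.5; r = -0.5 − 1.5 = -2
x=4: ŷ = 1.5 + 0.3·4 = 2.7; r = 5.2 − 2.7 = 2.5
x=5: ŷ = 1.5 + 0.3·5 = 3; r = 0.5 − 3 = -2.5
x=6: ŷ = 1.5 + 0.3·6 = 3.3; r = 6.3 − 3.3 = 3
x=8: ŷ = 1.5 + 0.3·8 = 3.9; r = 5.4 − 3.9 = 1.5
x=10: ŷ = 1.5 + 0.3·10 = 4.5; r = 4.5 − 4.5 = 0
x=11: ŷ = 1.5 + 0.3·11 = 4.8; r = 2.3 − 4.8 = -2.5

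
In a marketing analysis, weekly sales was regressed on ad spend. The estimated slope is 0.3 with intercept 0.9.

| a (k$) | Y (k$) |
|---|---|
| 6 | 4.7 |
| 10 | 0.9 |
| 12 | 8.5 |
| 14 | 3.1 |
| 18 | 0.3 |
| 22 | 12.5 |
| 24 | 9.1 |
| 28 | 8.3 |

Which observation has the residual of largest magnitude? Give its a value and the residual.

a=6: ŷ = 0.9 + 0.3·6 = 2.7; r = 4.7 − 2.7 = 2
a=10: ŷ = 0.9 + 0.3·10 = 3.9; r = 0.9 − 3.9 = -3
a=12: ŷ = 0.9 + 0.3·12 = 4.5; r = 8.5 − 4.5 = 4
a=14: ŷ = 0.9 + 0.3·14 = 5.1; r = 3.1 − 5.1 = -2
a=18: ŷ = 0.9 + 0.3·18 = 6.3; r = 0.3 − 6.3 = -6
a=22: ŷ = 0.9 + 0.3·22 = 7.5; r = 12.5 − 7.5 = 5
a=24: ŷ = 0.9 + 0.3·24 = 8.1; r = 9.1 − 8.1 = 1
a=28: ŷ = 0.9 + 0.3·28 = 9.3; r = 8.3 − 9.3 = -1
Largest |r| is 6 at a = 18, residual -6.

a = 18, r = -6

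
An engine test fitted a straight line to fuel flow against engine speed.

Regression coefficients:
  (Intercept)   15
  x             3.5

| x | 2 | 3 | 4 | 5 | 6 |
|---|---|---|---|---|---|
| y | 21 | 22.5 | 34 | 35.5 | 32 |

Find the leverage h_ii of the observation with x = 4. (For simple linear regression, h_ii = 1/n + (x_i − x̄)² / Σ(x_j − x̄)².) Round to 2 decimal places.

x̄ = (2 + 3 + 4 + 5 + 6)/5 = 4
Σ(x − x̄)² = 4 + 1 + 0 + 1 + 4 = 10
h = 1/5 + (0)²/10 = 0.2 + 0 = 0.20

h = 0.20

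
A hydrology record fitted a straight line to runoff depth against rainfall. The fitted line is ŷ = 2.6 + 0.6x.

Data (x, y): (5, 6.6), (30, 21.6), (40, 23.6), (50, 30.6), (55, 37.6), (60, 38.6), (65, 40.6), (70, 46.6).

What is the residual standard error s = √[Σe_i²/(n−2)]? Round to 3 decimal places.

s = 2.000

x=5: ŷ = 2.6 + 0.6·5 = 5.6; e = 6.6 − 5.6 = 1
x=30: ŷ = 2.6 + 0.6·30 = 20.6; e = 21.6 − 20.6 = 1
x=40: ŷ = 2.6 + 0.6·40 = 26.6; e = 23.6 − 26.6 = -3
x=50: ŷ = 2.6 + 0.6·50 = 32.6; e = 30.6 − 32.6 = -2
x=55: ŷ = 2.6 + 0.6·55 = 35.6; e = 37.6 − 35.6 = 2
x=60: ŷ = 2.6 + 0.6·60 = 38.6; e = 38.6 − 38.6 = 0
x=65: ŷ = 2.6 + 0.6·65 = 41.6; e = 40.6 − 41.6 = -1
x=70: ŷ = 2.6 + 0.6·70 = 44.6; e = 46.6 − 44.6 = 2
SSE = 1 + 1 + 9 + 4 + 4 + 0 + 1 + 4 = 24
s = √(24/6) = √4 ≈ 2.000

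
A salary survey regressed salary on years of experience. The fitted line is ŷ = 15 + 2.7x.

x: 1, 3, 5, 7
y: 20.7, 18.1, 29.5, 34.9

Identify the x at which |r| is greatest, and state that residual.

x=1: ŷ = 15 + 2.7·1 = 17.7; r = 20.7 − 17.7 = 3
x=3: ŷ = 15 + 2.7·3 = 23.1; r = 18.1 − 23.1 = -5
x=5: ŷ = 15 + 2.7·5 = 28.5; r = 29.5 − 28.5 = 1
x=7: ŷ = 15 + 2.7·7 = 33.9; r = 34.9 − 33.9 = 1
Largest |r| is 5 at x = 3, residual -5.

x = 3, r = -5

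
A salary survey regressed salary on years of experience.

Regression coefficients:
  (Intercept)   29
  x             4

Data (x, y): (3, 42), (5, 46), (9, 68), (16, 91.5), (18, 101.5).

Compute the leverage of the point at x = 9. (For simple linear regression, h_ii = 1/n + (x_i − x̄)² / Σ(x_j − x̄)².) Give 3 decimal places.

x̄ = (3 + 5 + 9 + 16 + 18)/5 = 10.2
Σ(x − x̄)² = 51.84 + 27.04 + 1.44 + 33.64 + 60.84 = 174.8
h = 1/5 + (-1.2)²/174.8 = 0.2 + 0.00823799 = 0.208

h = 0.208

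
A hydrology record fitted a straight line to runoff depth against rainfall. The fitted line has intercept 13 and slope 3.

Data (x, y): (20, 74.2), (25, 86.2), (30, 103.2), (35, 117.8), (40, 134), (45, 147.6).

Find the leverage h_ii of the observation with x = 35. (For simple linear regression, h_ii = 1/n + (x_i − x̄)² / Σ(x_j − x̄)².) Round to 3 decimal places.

x̄ = (20 + 25 + 30 + 35 + 40 + 45)/6 = 32.5
Σ(x − x̄)² = 156.25 + 56.25 + 6.25 + 6.25 + 56.25 + 156.25 = 437.5
h = 1/6 + (2.5)²/437.5 = 0.166667 + 0.0142857 = 0.181

h = 0.181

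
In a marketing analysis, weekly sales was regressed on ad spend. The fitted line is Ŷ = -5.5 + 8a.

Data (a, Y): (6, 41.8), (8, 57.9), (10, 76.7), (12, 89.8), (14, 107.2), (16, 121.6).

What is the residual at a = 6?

e = -0.7

Ŷ = -5.5 + 8·6 = 42.5
e = 41.8 − 42.5 = -0.7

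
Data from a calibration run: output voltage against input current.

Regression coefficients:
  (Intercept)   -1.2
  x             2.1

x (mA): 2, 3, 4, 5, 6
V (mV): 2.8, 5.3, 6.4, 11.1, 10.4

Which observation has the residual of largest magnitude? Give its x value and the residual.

x = 5, e = 1.8

x=2: V̂ = -1.2 + 2.1·2 = 3; e = 2.8 − 3 = -0.2
x=3: V̂ = -1.2 + 2.1·3 = 5.1; e = 5.3 − 5.1 = 0.2
x=4: V̂ = -1.2 + 2.1·4 = 7.2; e = 6.4 − 7.2 = -0.8
x=5: V̂ = -1.2 + 2.1·5 = 9.3; e = 11.1 − 9.3 = 1.8
x=6: V̂ = -1.2 + 2.1·6 = 11.4; e = 10.4 − 11.4 = -1
Largest |e| is 1.8 at x = 5, residual 1.8.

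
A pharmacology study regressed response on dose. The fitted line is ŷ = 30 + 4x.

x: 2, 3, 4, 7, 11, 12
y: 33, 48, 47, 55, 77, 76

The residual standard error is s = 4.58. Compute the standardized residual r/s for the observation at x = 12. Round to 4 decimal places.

-0.4367

ŷ = 30 + 4·12 = 78
r = 76 − 78 = -2
r/s = -2 / 4.58 = -0.4367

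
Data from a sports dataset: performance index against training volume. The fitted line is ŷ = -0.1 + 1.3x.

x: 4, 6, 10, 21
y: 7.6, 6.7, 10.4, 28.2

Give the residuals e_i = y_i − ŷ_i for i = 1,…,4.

x=4: ŷ = -0.1 + 1.3·4 = 5.1; e = 7.6 − 5.1 = 2.5
x=6: ŷ = -0.1 + 1.3·6 = 7.7; e = 6.7 − 7.7 = -1
x=10: ŷ = -0.1 + 1.3·10 = 12.9; e = 10.4 − 12.9 = -2.5
x=21: ŷ = -0.1 + 1.3·21 = 27.2; e = 28.2 − 27.2 = 1

2.5, -1, -2.5, 1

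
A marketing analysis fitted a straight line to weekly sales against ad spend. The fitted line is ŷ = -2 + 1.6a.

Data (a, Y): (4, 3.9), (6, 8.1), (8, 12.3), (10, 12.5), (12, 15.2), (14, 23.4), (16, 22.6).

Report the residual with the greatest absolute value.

r = 3

a=4: ŷ = -2 + 1.6·4 = 4.4; r = 3.9 − 4.4 = -0.5
a=6: ŷ = -2 + 1.6·6 = 7.6; r = 8.1 − 7.6 = 0.5
a=8: ŷ = -2 + 1.6·8 = 10.8; r = 12.3 − 10.8 = 1.5
a=10: ŷ = -2 + 1.6·10 = 14; r = 12.5 − 14 = -1.5
a=12: ŷ = -2 + 1.6·12 = 17.2; r = 15.2 − 17.2 = -2
a=14: ŷ = -2 + 1.6·14 = 20.4; r = 23.4 − 20.4 = 3
a=16: ŷ = -2 + 1.6·16 = 23.6; r = 22.6 − 23.6 = -1
Largest |r| is 3 at a = 14, residual 3.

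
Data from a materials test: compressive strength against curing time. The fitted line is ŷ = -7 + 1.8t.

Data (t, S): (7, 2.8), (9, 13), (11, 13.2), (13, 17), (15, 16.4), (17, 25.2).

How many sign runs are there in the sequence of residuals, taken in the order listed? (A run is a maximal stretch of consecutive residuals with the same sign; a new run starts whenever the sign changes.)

4 runs

t=7: ŷ = -7 + 1.8·7 = 5.6; e = 2.8 − 5.6 = -2.8
t=9: ŷ = -7 + 1.8·9 = 9.2; e = 13 − 9.2 = 3.8
t=11: ŷ = -7 + 1.8·11 = 12.8; e = 13.2 − 12.8 = 0.4
t=13: ŷ = -7 + 1.8·13 = 16.4; e = 17 − 16.4 = 0.6
t=15: ŷ = -7 + 1.8·15 = 20; e = 16.4 − 20 = -3.6
t=17: ŷ = -7 + 1.8·17 = 23.6; e = 25.2 − 23.6 = 1.6
Signs: − + + + − +
Runs: −×1, +×3, −×1, +×1 → 4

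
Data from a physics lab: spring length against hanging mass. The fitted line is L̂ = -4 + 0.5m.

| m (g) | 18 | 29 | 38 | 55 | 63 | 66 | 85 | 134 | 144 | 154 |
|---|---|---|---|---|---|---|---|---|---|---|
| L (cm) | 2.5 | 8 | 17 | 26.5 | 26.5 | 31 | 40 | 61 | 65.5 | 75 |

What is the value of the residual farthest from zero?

r = 3

m=18: L̂ = -4 + 0.5·18 = 5; r = 2.5 − 5 = -2.5
m=29: L̂ = -4 + 0.5·29 = 10.5; r = 8 − 10.5 = -2.5
m=38: L̂ = -4 + 0.5·38 = 15; r = 17 − 15 = 2
m=55: L̂ = -4 + 0.5·55 = 23.5; r = 26.5 − 23.5 = 3
m=63: L̂ = -4 + 0.5·63 = 27.5; r = 26.5 − 27.5 = -1
m=66: L̂ = -4 + 0.5·66 = 29; r = 31 − 29 = 2
m=85: L̂ = -4 + 0.5·85 = 38.5; r = 40 − 38.5 = 1.5
m=134: L̂ = -4 + 0.5·134 = 63; r = 61 − 63 = -2
m=144: L̂ = -4 + 0.5·144 = 68; r = 65.5 − 68 = -2.5
m=154: L̂ = -4 + 0.5·154 = 73; r = 75 − 73 = 2
Largest |r| is 3 at m = 55, residual 3.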